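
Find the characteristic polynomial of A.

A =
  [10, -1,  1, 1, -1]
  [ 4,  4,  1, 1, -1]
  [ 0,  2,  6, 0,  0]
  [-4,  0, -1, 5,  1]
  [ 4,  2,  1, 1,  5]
x^5 - 30*x^4 + 360*x^3 - 2160*x^2 + 6480*x - 7776

Expanding det(x·I − A) (e.g. by cofactor expansion or by noting that A is similar to its Jordan form J, which has the same characteristic polynomial as A) gives
  χ_A(x) = x^5 - 30*x^4 + 360*x^3 - 2160*x^2 + 6480*x - 7776
which factors as (x - 6)^5. The eigenvalues (with algebraic multiplicities) are λ = 6 with multiplicity 5.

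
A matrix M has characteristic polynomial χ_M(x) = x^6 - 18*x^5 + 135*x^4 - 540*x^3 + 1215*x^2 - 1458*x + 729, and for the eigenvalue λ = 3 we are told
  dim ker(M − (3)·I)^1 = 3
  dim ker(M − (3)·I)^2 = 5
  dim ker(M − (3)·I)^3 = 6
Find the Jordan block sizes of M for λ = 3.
Block sizes for λ = 3: [3, 2, 1]

From the dimensions of kernels of powers, the number of Jordan blocks of size at least j is d_j − d_{j−1} where d_j = dim ker(N^j) (with d_0 = 0). Computing the differences gives [3, 2, 1].
The number of blocks of size exactly k is (#blocks of size ≥ k) − (#blocks of size ≥ k + 1), so the partition is: 1 block(s) of size 1, 1 block(s) of size 2, 1 block(s) of size 3.
In nonincreasing order the block sizes are [3, 2, 1].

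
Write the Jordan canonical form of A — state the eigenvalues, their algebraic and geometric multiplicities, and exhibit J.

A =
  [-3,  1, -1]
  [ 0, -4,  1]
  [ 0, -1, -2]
J_2(-3) ⊕ J_1(-3)

The characteristic polynomial is
  det(x·I − A) = x^3 + 9*x^2 + 27*x + 27 = (x + 3)^3

Eigenvalues and multiplicities (the geometric multiplicity of λ is n − rank(A − λI), which equals the number of Jordan blocks for λ):
  λ = -3: algebraic multiplicity = 3, geometric multiplicity = 2

Determining the block sizes for each eigenvalue:
  λ = -3: 2 blocks summing to 3 forces exactly one block of size 2 and the rest size 1 → block sizes [2, 1]

Assembling the blocks gives a Jordan form
J =
  [-3,  1,  0]
  [ 0, -3,  0]
  [ 0,  0, -3]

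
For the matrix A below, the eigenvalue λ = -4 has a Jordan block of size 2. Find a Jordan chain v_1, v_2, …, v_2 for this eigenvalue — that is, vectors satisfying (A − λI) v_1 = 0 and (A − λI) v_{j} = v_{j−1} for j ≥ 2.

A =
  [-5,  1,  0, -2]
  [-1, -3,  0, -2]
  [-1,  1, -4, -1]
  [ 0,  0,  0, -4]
A Jordan chain for λ = -4 of length 2:
v_1 = (-1, -1, -1, 0)ᵀ
v_2 = (1, 0, 0, 0)ᵀ

Let N = A − (-4)·I. We want v_2 with N^2 v_2 = 0 but N^1 v_2 ≠ 0; then v_{j-1} := N · v_j for j = 2, …, 2.

Pick v_2 = (1, 0, 0, 0)ᵀ.
Then v_1 = N · v_2 = (-1, -1, -1, 0)ᵀ.

Sanity check: (A − (-4)·I) v_1 = (0, 0, 0, 0)ᵀ = 0. ✓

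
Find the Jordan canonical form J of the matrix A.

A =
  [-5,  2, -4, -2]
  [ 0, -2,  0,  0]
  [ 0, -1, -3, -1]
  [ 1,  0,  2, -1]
J_3(-3) ⊕ J_1(-2)

The characteristic polynomial is
  det(x·I − A) = x^4 + 11*x^3 + 45*x^2 + 81*x + 54 = (x + 2)*(x + 3)^3

Eigenvalues and multiplicities (the geometric multiplicity of λ is n − rank(A − λI), which equals the number of Jordan blocks for λ):
  λ = -3: algebraic multiplicity = 3, geometric multiplicity = 1
  λ = -2: algebraic multiplicity = 1, geometric multiplicity = 1

Determining the block sizes for each eigenvalue:
  λ = -3: one block (gm = 1), so the single block has size am = 3 → block sizes [3]
  λ = -2: one block (gm = 1), so the single block has size am = 1 → block sizes [1]

Assembling the blocks gives a Jordan form
J =
  [-3,  1,  0,  0]
  [ 0, -3,  1,  0]
  [ 0,  0, -3,  0]
  [ 0,  0,  0, -2]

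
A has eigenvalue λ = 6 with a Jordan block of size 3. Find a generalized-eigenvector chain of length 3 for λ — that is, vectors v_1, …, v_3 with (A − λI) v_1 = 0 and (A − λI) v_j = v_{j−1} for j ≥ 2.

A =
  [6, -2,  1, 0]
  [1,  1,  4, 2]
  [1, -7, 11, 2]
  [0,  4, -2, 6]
A Jordan chain for λ = 6 of length 3:
v_1 = (-1, -1, -2, 2)ᵀ
v_2 = (0, 1, 1, 0)ᵀ
v_3 = (1, 0, 0, 0)ᵀ

Let N = A − (6)·I. We want v_3 with N^3 v_3 = 0 but N^2 v_3 ≠ 0; then v_{j-1} := N · v_j for j = 3, …, 2.

Pick v_3 = (1, 0, 0, 0)ᵀ.
Then v_2 = N · v_3 = (0, 1, 1, 0)ᵀ.
Then v_1 = N · v_2 = (-1, -1, -2, 2)ᵀ.

Sanity check: (A − (6)·I) v_1 = (0, 0, 0, 0)ᵀ = 0. ✓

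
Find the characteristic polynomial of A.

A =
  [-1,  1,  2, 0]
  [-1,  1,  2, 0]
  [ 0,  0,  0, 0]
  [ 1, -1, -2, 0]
x^4

Expanding det(x·I − A) (e.g. by cofactor expansion or by noting that A is similar to its Jordan form J, which has the same characteristic polynomial as A) gives
  χ_A(x) = x^4
which factors as x^4. The eigenvalues (with algebraic multiplicities) are λ = 0 with multiplicity 4.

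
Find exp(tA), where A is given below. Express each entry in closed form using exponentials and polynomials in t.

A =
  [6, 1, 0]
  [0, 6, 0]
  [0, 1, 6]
e^{tA} =
  [exp(6*t), t*exp(6*t), 0]
  [0, exp(6*t), 0]
  [0, t*exp(6*t), exp(6*t)]

Strategy: write A = P · J · P⁻¹ where J is a Jordan canonical form, so e^{tA} = P · e^{tJ} · P⁻¹, and e^{tJ} can be computed block-by-block.

A has Jordan form
J =
  [6, 1, 0]
  [0, 6, 0]
  [0, 0, 6]
(up to reordering of blocks).

Per-block formulas:
  For a 2×2 Jordan block J_2(6): exp(t · J_2(6)) = e^(6t)·(I + t·N), where N is the 2×2 nilpotent shift.
  For a 1×1 block at λ = 6: exp(t · [6]) = [e^(6t)].

After assembling e^{tJ} and conjugating by P, we get:

e^{tA} =
  [exp(6*t), t*exp(6*t), 0]
  [0, exp(6*t), 0]
  [0, t*exp(6*t), exp(6*t)]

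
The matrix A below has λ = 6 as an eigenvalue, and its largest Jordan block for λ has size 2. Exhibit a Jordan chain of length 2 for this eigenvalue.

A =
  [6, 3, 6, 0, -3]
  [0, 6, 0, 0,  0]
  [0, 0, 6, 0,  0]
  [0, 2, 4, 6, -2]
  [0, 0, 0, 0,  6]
A Jordan chain for λ = 6 of length 2:
v_1 = (3, 0, 0, 2, 0)ᵀ
v_2 = (0, 1, 0, 0, 0)ᵀ

Let N = A − (6)·I. We want v_2 with N^2 v_2 = 0 but N^1 v_2 ≠ 0; then v_{j-1} := N · v_j for j = 2, …, 2.

Pick v_2 = (0, 1, 0, 0, 0)ᵀ.
Then v_1 = N · v_2 = (3, 0, 0, 2, 0)ᵀ.

Sanity check: (A − (6)·I) v_1 = (0, 0, 0, 0, 0)ᵀ = 0. ✓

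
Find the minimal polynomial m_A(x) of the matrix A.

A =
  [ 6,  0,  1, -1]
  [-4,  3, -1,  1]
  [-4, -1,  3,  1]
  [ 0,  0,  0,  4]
x^3 - 12*x^2 + 48*x - 64

The characteristic polynomial is χ_A(x) = (x - 4)^4, so the eigenvalues are known. The minimal polynomial is
  m_A(x) = Π_λ (x − λ)^{k_λ}
where k_λ is the size of the *largest* Jordan block for λ (equivalently, the smallest k with (A − λI)^k v = 0 for every generalised eigenvector v of λ).

  λ = 4: largest Jordan block has size 3, contributing (x − 4)^3

So m_A(x) = (x - 4)^3 = x^3 - 12*x^2 + 48*x - 64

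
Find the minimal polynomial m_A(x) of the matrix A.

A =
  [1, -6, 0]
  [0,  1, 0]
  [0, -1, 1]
x^2 - 2*x + 1

The characteristic polynomial is χ_A(x) = (x - 1)^3, so the eigenvalues are known. The minimal polynomial is
  m_A(x) = Π_λ (x − λ)^{k_λ}
where k_λ is the size of the *largest* Jordan block for λ (equivalently, the smallest k with (A − λI)^k v = 0 for every generalised eigenvector v of λ).

  λ = 1: largest Jordan block has size 2, contributing (x − 1)^2

So m_A(x) = (x - 1)^2 = x^2 - 2*x + 1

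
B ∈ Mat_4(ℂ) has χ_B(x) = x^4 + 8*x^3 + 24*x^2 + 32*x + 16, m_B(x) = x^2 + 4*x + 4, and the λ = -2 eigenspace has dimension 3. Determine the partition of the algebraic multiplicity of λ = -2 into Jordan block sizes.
Block sizes for λ = -2: [2, 1, 1]

Step 1 — from the characteristic polynomial, algebraic multiplicity of λ = -2 is 4. From dim ker(B − (-2)·I) = 3, there are exactly 3 Jordan blocks for λ = -2.
Step 2 — from the minimal polynomial, the factor (x + 2)^2 tells us the largest block for λ = -2 has size 2.
Step 3 — with total size 4, 3 blocks, and largest block 2, the block sizes (in nonincreasing order) are [2, 1, 1].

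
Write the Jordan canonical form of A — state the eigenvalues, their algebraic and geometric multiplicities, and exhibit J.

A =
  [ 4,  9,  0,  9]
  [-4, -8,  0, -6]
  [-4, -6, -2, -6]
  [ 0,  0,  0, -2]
J_2(-2) ⊕ J_1(-2) ⊕ J_1(-2)

The characteristic polynomial is
  det(x·I − A) = x^4 + 8*x^3 + 24*x^2 + 32*x + 16 = (x + 2)^4

Eigenvalues and multiplicities (the geometric multiplicity of λ is n − rank(A − λI), which equals the number of Jordan blocks for λ):
  λ = -2: algebraic multiplicity = 4, geometric multiplicity = 3

Determining the block sizes for each eigenvalue:
  λ = -2: 3 blocks summing to 4 forces exactly one block of size 2 and the rest size 1 → block sizes [2, 1, 1]

Assembling the blocks gives a Jordan form
J =
  [-2,  1,  0,  0]
  [ 0, -2,  0,  0]
  [ 0,  0, -2,  0]
  [ 0,  0,  0, -2]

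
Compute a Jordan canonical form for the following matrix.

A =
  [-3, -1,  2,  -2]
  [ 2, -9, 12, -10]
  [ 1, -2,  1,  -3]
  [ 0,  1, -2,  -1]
J_2(-3) ⊕ J_2(-3)

The characteristic polynomial is
  det(x·I − A) = x^4 + 12*x^3 + 54*x^2 + 108*x + 81 = (x + 3)^4

Eigenvalues and multiplicities (the geometric multiplicity of λ is n − rank(A − λI), which equals the number of Jordan blocks for λ):
  λ = -3: algebraic multiplicity = 4, geometric multiplicity = 2

Determining the block sizes for each eigenvalue:
  λ = -3: with am = 4 and gm = 2, the partition is not yet determined (e.g. several partitions of 4 into 2 parts exist). Let N = A − (-3)·I. Computing rank(N^1) = 2, rank(N^2) = 0; the number of blocks of size ≥ j is rank(N^{j−1}) − rank(N^j), giving [2, 2]. So we have 2 block(s) of size 2 → block sizes [2, 2]

Assembling the blocks gives a Jordan form
J =
  [-3,  1,  0,  0]
  [ 0, -3,  0,  0]
  [ 0,  0, -3,  1]
  [ 0,  0,  0, -3]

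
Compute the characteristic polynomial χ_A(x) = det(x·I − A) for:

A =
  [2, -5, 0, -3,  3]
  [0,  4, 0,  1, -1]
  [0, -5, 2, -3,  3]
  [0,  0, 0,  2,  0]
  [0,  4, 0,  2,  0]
x^5 - 10*x^4 + 40*x^3 - 80*x^2 + 80*x - 32

Expanding det(x·I − A) (e.g. by cofactor expansion or by noting that A is similar to its Jordan form J, which has the same characteristic polynomial as A) gives
  χ_A(x) = x^5 - 10*x^4 + 40*x^3 - 80*x^2 + 80*x - 32
which factors as (x - 2)^5. The eigenvalues (with algebraic multiplicities) are λ = 2 with multiplicity 5.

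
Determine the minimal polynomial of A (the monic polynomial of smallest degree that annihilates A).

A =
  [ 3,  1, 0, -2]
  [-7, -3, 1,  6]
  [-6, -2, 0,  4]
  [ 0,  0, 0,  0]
x^3

The characteristic polynomial is χ_A(x) = x^4, so the eigenvalues are known. The minimal polynomial is
  m_A(x) = Π_λ (x − λ)^{k_λ}
where k_λ is the size of the *largest* Jordan block for λ (equivalently, the smallest k with (A − λI)^k v = 0 for every generalised eigenvector v of λ).

  λ = 0: largest Jordan block has size 3, contributing (x − 0)^3

So m_A(x) = x^3 = x^3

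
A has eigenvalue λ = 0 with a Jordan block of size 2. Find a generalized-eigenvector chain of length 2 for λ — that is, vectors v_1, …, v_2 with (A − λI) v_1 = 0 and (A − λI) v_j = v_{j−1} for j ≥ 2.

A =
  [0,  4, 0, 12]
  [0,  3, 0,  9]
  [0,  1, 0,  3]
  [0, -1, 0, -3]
A Jordan chain for λ = 0 of length 2:
v_1 = (4, 3, 1, -1)ᵀ
v_2 = (0, 1, 0, 0)ᵀ

Let N = A − (0)·I. We want v_2 with N^2 v_2 = 0 but N^1 v_2 ≠ 0; then v_{j-1} := N · v_j for j = 2, …, 2.

Pick v_2 = (0, 1, 0, 0)ᵀ.
Then v_1 = N · v_2 = (4, 3, 1, -1)ᵀ.

Sanity check: (A − (0)·I) v_1 = (0, 0, 0, 0)ᵀ = 0. ✓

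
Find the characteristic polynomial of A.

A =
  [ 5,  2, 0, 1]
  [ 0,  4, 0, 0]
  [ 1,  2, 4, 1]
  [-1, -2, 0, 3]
x^4 - 16*x^3 + 96*x^2 - 256*x + 256

Expanding det(x·I − A) (e.g. by cofactor expansion or by noting that A is similar to its Jordan form J, which has the same characteristic polynomial as A) gives
  χ_A(x) = x^4 - 16*x^3 + 96*x^2 - 256*x + 256
which factors as (x - 4)^4. The eigenvalues (with algebraic multiplicities) are λ = 4 with multiplicity 4.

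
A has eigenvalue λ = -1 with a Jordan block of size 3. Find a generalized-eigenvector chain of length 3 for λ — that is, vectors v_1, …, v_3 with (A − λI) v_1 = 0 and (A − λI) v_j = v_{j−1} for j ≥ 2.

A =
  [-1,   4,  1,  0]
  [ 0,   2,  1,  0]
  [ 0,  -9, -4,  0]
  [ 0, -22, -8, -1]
A Jordan chain for λ = -1 of length 3:
v_1 = (3, 0, 0, 6)ᵀ
v_2 = (4, 3, -9, -22)ᵀ
v_3 = (0, 1, 0, 0)ᵀ

Let N = A − (-1)·I. We want v_3 with N^3 v_3 = 0 but N^2 v_3 ≠ 0; then v_{j-1} := N · v_j for j = 3, …, 2.

Pick v_3 = (0, 1, 0, 0)ᵀ.
Then v_2 = N · v_3 = (4, 3, -9, -22)ᵀ.
Then v_1 = N · v_2 = (3, 0, 0, 6)ᵀ.

Sanity check: (A − (-1)·I) v_1 = (0, 0, 0, 0)ᵀ = 0. ✓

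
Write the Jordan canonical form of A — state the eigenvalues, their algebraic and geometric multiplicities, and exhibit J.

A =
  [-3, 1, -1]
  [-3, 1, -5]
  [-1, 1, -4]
J_3(-2)

The characteristic polynomial is
  det(x·I − A) = x^3 + 6*x^2 + 12*x + 8 = (x + 2)^3

Eigenvalues and multiplicities (the geometric multiplicity of λ is n − rank(A − λI), which equals the number of Jordan blocks for λ):
  λ = -2: algebraic multiplicity = 3, geometric multiplicity = 1

Determining the block sizes for each eigenvalue:
  λ = -2: one block (gm = 1), so the single block has size am = 3 → block sizes [3]

Assembling the blocks gives a Jordan form
J =
  [-2,  1,  0]
  [ 0, -2,  1]
  [ 0,  0, -2]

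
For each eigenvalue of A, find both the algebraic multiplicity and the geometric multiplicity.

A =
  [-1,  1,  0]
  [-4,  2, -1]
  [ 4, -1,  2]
λ = 1: alg = 3, geom = 1

Step 1 — factor the characteristic polynomial to read off the algebraic multiplicities:
  χ_A(x) = (x - 1)^3

Step 2 — compute geometric multiplicities via the rank-nullity identity g(λ) = n − rank(A − λI):
  rank(A − (1)·I) = 2, so dim ker(A − (1)·I) = n − 2 = 1

Summary:
  λ = 1: algebraic multiplicity = 3, geometric multiplicity = 1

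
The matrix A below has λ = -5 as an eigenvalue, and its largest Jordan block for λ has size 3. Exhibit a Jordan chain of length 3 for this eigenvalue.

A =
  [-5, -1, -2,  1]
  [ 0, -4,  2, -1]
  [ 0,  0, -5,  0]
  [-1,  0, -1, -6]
A Jordan chain for λ = -5 of length 3:
v_1 = (-1, 1, 0, 1)ᵀ
v_2 = (0, 0, 0, -1)ᵀ
v_3 = (1, 0, 0, 0)ᵀ

Let N = A − (-5)·I. We want v_3 with N^3 v_3 = 0 but N^2 v_3 ≠ 0; then v_{j-1} := N · v_j for j = 3, …, 2.

Pick v_3 = (1, 0, 0, 0)ᵀ.
Then v_2 = N · v_3 = (0, 0, 0, -1)ᵀ.
Then v_1 = N · v_2 = (-1, 1, 0, 1)ᵀ.

Sanity check: (A − (-5)·I) v_1 = (0, 0, 0, 0)ᵀ = 0. ✓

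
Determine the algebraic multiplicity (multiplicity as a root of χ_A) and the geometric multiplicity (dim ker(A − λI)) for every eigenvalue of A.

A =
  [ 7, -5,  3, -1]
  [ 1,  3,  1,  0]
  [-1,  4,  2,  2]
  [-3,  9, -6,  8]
λ = 5: alg = 4, geom = 2

Step 1 — factor the characteristic polynomial to read off the algebraic multiplicities:
  χ_A(x) = (x - 5)^4

Step 2 — compute geometric multiplicities via the rank-nullity identity g(λ) = n − rank(A − λI):
  rank(A − (5)·I) = 2, so dim ker(A − (5)·I) = n − 2 = 2

Summary:
  λ = 5: algebraic multiplicity = 4, geometric multiplicity = 2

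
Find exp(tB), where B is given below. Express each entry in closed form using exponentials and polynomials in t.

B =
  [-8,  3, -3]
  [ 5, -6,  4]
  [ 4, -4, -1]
e^{tB} =
  [6*t^2*exp(-5*t) - 3*t*exp(-5*t) + exp(-5*t), 3*t*exp(-5*t), 9*t^2*exp(-5*t)/2 - 3*t*exp(-5*t)]
  [-2*t^2*exp(-5*t) + 5*t*exp(-5*t), -t*exp(-5*t) + exp(-5*t), -3*t^2*exp(-5*t)/2 + 4*t*exp(-5*t)]
  [-8*t^2*exp(-5*t) + 4*t*exp(-5*t), -4*t*exp(-5*t), -6*t^2*exp(-5*t) + 4*t*exp(-5*t) + exp(-5*t)]

Strategy: write B = P · J · P⁻¹ where J is a Jordan canonical form, so e^{tB} = P · e^{tJ} · P⁻¹, and e^{tJ} can be computed block-by-block.

B has Jordan form
J =
  [-5,  1,  0]
  [ 0, -5,  1]
  [ 0,  0, -5]
(up to reordering of blocks).

Per-block formulas:
  For a 3×3 Jordan block J_3(-5): exp(t · J_3(-5)) = e^(-5t)·(I + t·N + (t^2/2)·N^2), where N is the 3×3 nilpotent shift.

After assembling e^{tJ} and conjugating by P, we get:

e^{tB} =
  [6*t^2*exp(-5*t) - 3*t*exp(-5*t) + exp(-5*t), 3*t*exp(-5*t), 9*t^2*exp(-5*t)/2 - 3*t*exp(-5*t)]
  [-2*t^2*exp(-5*t) + 5*t*exp(-5*t), -t*exp(-5*t) + exp(-5*t), -3*t^2*exp(-5*t)/2 + 4*t*exp(-5*t)]
  [-8*t^2*exp(-5*t) + 4*t*exp(-5*t), -4*t*exp(-5*t), -6*t^2*exp(-5*t) + 4*t*exp(-5*t) + exp(-5*t)]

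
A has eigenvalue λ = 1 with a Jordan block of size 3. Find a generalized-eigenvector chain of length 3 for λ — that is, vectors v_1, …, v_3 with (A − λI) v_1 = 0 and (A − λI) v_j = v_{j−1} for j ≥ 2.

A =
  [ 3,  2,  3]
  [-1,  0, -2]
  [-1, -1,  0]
A Jordan chain for λ = 1 of length 3:
v_1 = (-1, 1, 0)ᵀ
v_2 = (2, -1, -1)ᵀ
v_3 = (1, 0, 0)ᵀ

Let N = A − (1)·I. We want v_3 with N^3 v_3 = 0 but N^2 v_3 ≠ 0; then v_{j-1} := N · v_j for j = 3, …, 2.

Pick v_3 = (1, 0, 0)ᵀ.
Then v_2 = N · v_3 = (2, -1, -1)ᵀ.
Then v_1 = N · v_2 = (-1, 1, 0)ᵀ.

Sanity check: (A − (1)·I) v_1 = (0, 0, 0)ᵀ = 0. ✓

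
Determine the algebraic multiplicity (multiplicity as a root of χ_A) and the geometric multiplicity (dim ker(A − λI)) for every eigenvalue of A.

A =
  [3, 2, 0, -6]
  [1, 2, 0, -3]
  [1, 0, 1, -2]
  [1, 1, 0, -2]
λ = 1: alg = 4, geom = 2

Step 1 — factor the characteristic polynomial to read off the algebraic multiplicities:
  χ_A(x) = (x - 1)^4

Step 2 — compute geometric multiplicities via the rank-nullity identity g(λ) = n − rank(A − λI):
  rank(A − (1)·I) = 2, so dim ker(A − (1)·I) = n − 2 = 2

Summary:
  λ = 1: algebraic multiplicity = 4, geometric multiplicity = 2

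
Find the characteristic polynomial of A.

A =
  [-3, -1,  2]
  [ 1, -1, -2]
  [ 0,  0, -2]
x^3 + 6*x^2 + 12*x + 8

Expanding det(x·I − A) (e.g. by cofactor expansion or by noting that A is similar to its Jordan form J, which has the same characteristic polynomial as A) gives
  χ_A(x) = x^3 + 6*x^2 + 12*x + 8
which factors as (x + 2)^3. The eigenvalues (with algebraic multiplicities) are λ = -2 with multiplicity 3.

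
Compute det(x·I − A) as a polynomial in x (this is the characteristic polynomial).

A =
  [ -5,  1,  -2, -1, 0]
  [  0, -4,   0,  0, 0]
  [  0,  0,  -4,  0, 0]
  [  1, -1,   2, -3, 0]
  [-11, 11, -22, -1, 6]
x^5 + 10*x^4 - 320*x^2 - 1280*x - 1536

Expanding det(x·I − A) (e.g. by cofactor expansion or by noting that A is similar to its Jordan form J, which has the same characteristic polynomial as A) gives
  χ_A(x) = x^5 + 10*x^4 - 320*x^2 - 1280*x - 1536
which factors as (x - 6)*(x + 4)^4. The eigenvalues (with algebraic multiplicities) are λ = -4 with multiplicity 4, λ = 6 with multiplicity 1.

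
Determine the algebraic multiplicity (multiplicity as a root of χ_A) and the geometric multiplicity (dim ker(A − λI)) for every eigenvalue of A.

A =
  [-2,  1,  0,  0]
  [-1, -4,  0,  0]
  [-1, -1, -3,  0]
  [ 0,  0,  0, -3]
λ = -3: alg = 4, geom = 3

Step 1 — factor the characteristic polynomial to read off the algebraic multiplicities:
  χ_A(x) = (x + 3)^4

Step 2 — compute geometric multiplicities via the rank-nullity identity g(λ) = n − rank(A − λI):
  rank(A − (-3)·I) = 1, so dim ker(A − (-3)·I) = n − 1 = 3

Summary:
  λ = -3: algebraic multiplicity = 4, geometric multiplicity = 3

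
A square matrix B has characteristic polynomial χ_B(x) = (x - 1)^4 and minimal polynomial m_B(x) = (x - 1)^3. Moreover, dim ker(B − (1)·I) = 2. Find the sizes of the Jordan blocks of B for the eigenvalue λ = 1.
Block sizes for λ = 1: [3, 1]

Step 1 — from the characteristic polynomial, algebraic multiplicity of λ = 1 is 4. From dim ker(B − (1)·I) = 2, there are exactly 2 Jordan blocks for λ = 1.
Step 2 — from the minimal polynomial, the factor (x − 1)^3 tells us the largest block for λ = 1 has size 3.
Step 3 — with total size 4, 2 blocks, and largest block 3, the block sizes (in nonincreasing order) are [3, 1].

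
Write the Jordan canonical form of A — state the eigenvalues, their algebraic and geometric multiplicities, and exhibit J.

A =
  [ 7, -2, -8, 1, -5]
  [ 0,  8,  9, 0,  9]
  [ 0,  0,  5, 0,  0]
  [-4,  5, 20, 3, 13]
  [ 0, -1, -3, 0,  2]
J_3(5) ⊕ J_2(5)

The characteristic polynomial is
  det(x·I − A) = x^5 - 25*x^4 + 250*x^3 - 1250*x^2 + 3125*x - 3125 = (x - 5)^5

Eigenvalues and multiplicities (the geometric multiplicity of λ is n − rank(A − λI), which equals the number of Jordan blocks for λ):
  λ = 5: algebraic multiplicity = 5, geometric multiplicity = 2

Determining the block sizes for each eigenvalue:
  λ = 5: with am = 5 and gm = 2, the partition is not yet determined (e.g. several partitions of 5 into 2 parts exist). Let N = A − (5)·I. Computing rank(N^1) = 3, rank(N^2) = 1, rank(N^3) = 0; the number of blocks of size ≥ j is rank(N^{j−1}) − rank(N^j), giving [2, 2, 1]. So we have 1 block(s) of size 3, 1 block(s) of size 2 → block sizes [3, 2]

Assembling the blocks gives a Jordan form
J =
  [5, 1, 0, 0, 0]
  [0, 5, 1, 0, 0]
  [0, 0, 5, 0, 0]
  [0, 0, 0, 5, 1]
  [0, 0, 0, 0, 5]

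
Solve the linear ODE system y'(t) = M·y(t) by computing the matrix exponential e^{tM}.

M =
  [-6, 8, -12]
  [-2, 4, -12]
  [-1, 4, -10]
e^{tM} =
  [-2*t*exp(-4*t) + exp(-4*t), 8*t*exp(-4*t), -12*t*exp(-4*t)]
  [-2*t*exp(-4*t), 8*t*exp(-4*t) + exp(-4*t), -12*t*exp(-4*t)]
  [-t*exp(-4*t), 4*t*exp(-4*t), -6*t*exp(-4*t) + exp(-4*t)]

Strategy: write M = P · J · P⁻¹ where J is a Jordan canonical form, so e^{tM} = P · e^{tJ} · P⁻¹, and e^{tJ} can be computed block-by-block.

M has Jordan form
J =
  [-4,  1,  0]
  [ 0, -4,  0]
  [ 0,  0, -4]
(up to reordering of blocks).

Per-block formulas:
  For a 2×2 Jordan block J_2(-4): exp(t · J_2(-4)) = e^(-4t)·(I + t·N), where N is the 2×2 nilpotent shift.
  For a 1×1 block at λ = -4: exp(t · [-4]) = [e^(-4t)].

After assembling e^{tJ} and conjugating by P, we get:

e^{tM} =
  [-2*t*exp(-4*t) + exp(-4*t), 8*t*exp(-4*t), -12*t*exp(-4*t)]
  [-2*t*exp(-4*t), 8*t*exp(-4*t) + exp(-4*t), -12*t*exp(-4*t)]
  [-t*exp(-4*t), 4*t*exp(-4*t), -6*t*exp(-4*t) + exp(-4*t)]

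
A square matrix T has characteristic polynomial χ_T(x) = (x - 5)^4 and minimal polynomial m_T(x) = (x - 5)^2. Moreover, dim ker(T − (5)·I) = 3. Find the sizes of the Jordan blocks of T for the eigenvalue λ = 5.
Block sizes for λ = 5: [2, 1, 1]

Step 1 — from the characteristic polynomial, algebraic multiplicity of λ = 5 is 4. From dim ker(T − (5)·I) = 3, there are exactly 3 Jordan blocks for λ = 5.
Step 2 — from the minimal polynomial, the factor (x − 5)^2 tells us the largest block for λ = 5 has size 2.
Step 3 — with total size 4, 3 blocks, and largest block 2, the block sizes (in nonincreasing order) are [2, 1, 1].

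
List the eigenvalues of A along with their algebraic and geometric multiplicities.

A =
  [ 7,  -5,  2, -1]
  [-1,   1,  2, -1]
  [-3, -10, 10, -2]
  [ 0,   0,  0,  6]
λ = 6: alg = 4, geom = 2

Step 1 — factor the characteristic polynomial to read off the algebraic multiplicities:
  χ_A(x) = (x - 6)^4

Step 2 — compute geometric multiplicities via the rank-nullity identity g(λ) = n − rank(A − λI):
  rank(A − (6)·I) = 2, so dim ker(A − (6)·I) = n − 2 = 2

Summary:
  λ = 6: algebraic multiplicity = 4, geometric multiplicity = 2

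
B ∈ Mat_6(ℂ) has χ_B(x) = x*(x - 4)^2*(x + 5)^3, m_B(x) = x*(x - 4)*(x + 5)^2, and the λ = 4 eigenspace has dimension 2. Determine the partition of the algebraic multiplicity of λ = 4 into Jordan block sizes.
Block sizes for λ = 4: [1, 1]

Step 1 — from the characteristic polynomial, algebraic multiplicity of λ = 4 is 2. From dim ker(B − (4)·I) = 2, there are exactly 2 Jordan blocks for λ = 4.
Step 2 — from the minimal polynomial, the factor (x − 4) tells us the largest block for λ = 4 has size 1.
Step 3 — with total size 2, 2 blocks, and largest block 1, the block sizes (in nonincreasing order) are [1, 1].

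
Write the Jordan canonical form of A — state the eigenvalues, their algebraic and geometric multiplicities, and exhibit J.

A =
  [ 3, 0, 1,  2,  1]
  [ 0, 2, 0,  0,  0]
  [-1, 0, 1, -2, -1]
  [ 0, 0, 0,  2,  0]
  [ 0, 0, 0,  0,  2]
J_2(2) ⊕ J_1(2) ⊕ J_1(2) ⊕ J_1(2)

The characteristic polynomial is
  det(x·I − A) = x^5 - 10*x^4 + 40*x^3 - 80*x^2 + 80*x - 32 = (x - 2)^5

Eigenvalues and multiplicities (the geometric multiplicity of λ is n − rank(A − λI), which equals the number of Jordan blocks for λ):
  λ = 2: algebraic multiplicity = 5, geometric multiplicity = 4

Determining the block sizes for each eigenvalue:
  λ = 2: 4 blocks summing to 5 forces exactly one block of size 2 and the rest size 1 → block sizes [2, 1, 1, 1]

Assembling the blocks gives a Jordan form
J =
  [2, 1, 0, 0, 0]
  [0, 2, 0, 0, 0]
  [0, 0, 2, 0, 0]
  [0, 0, 0, 2, 0]
  [0, 0, 0, 0, 2]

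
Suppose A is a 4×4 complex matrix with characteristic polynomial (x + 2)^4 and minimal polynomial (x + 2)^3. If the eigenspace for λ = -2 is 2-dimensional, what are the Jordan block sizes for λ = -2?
Block sizes for λ = -2: [3, 1]

Step 1 — from the characteristic polynomial, algebraic multiplicity of λ = -2 is 4. From dim ker(A − (-2)·I) = 2, there are exactly 2 Jordan blocks for λ = -2.
Step 2 — from the minimal polynomial, the factor (x + 2)^3 tells us the largest block for λ = -2 has size 3.
Step 3 — with total size 4, 2 blocks, and largest block 3, the block sizes (in nonincreasing order) are [3, 1].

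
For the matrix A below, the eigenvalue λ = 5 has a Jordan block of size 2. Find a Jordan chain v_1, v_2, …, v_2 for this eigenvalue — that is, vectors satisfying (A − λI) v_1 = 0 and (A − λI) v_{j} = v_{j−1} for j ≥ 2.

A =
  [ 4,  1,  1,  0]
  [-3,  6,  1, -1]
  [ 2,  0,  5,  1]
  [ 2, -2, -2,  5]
A Jordan chain for λ = 5 of length 2:
v_1 = (-1, -3, 2, 2)ᵀ
v_2 = (1, 0, 0, 0)ᵀ

Let N = A − (5)·I. We want v_2 with N^2 v_2 = 0 but N^1 v_2 ≠ 0; then v_{j-1} := N · v_j for j = 2, …, 2.

Pick v_2 = (1, 0, 0, 0)ᵀ.
Then v_1 = N · v_2 = (-1, -3, 2, 2)ᵀ.

Sanity check: (A − (5)·I) v_1 = (0, 0, 0, 0)ᵀ = 0. ✓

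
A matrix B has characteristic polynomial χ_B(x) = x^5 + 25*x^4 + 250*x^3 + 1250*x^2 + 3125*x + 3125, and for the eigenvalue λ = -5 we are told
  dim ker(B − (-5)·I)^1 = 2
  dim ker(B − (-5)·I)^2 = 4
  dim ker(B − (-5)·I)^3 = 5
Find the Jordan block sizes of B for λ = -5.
Block sizes for λ = -5: [3, 2]

From the dimensions of kernels of powers, the number of Jordan blocks of size at least j is d_j − d_{j−1} where d_j = dim ker(N^j) (with d_0 = 0). Computing the differences gives [2, 2, 1].
The number of blocks of size exactly k is (#blocks of size ≥ k) − (#blocks of size ≥ k + 1), so the partition is: 1 block(s) of size 2, 1 block(s) of size 3.
In nonincreasing order the block sizes are [3, 2].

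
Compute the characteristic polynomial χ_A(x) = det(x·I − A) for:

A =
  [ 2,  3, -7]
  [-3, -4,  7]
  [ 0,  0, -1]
x^3 + 3*x^2 + 3*x + 1

Expanding det(x·I − A) (e.g. by cofactor expansion or by noting that A is similar to its Jordan form J, which has the same characteristic polynomial as A) gives
  χ_A(x) = x^3 + 3*x^2 + 3*x + 1
which factors as (x + 1)^3. The eigenvalues (with algebraic multiplicities) are λ = -1 with multiplicity 3.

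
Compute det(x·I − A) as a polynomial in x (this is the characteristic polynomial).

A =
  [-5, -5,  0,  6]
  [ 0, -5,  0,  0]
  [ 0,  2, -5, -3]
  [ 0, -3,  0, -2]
x^4 + 17*x^3 + 105*x^2 + 275*x + 250

Expanding det(x·I − A) (e.g. by cofactor expansion or by noting that A is similar to its Jordan form J, which has the same characteristic polynomial as A) gives
  χ_A(x) = x^4 + 17*x^3 + 105*x^2 + 275*x + 250
which factors as (x + 2)*(x + 5)^3. The eigenvalues (with algebraic multiplicities) are λ = -5 with multiplicity 3, λ = -2 with multiplicity 1.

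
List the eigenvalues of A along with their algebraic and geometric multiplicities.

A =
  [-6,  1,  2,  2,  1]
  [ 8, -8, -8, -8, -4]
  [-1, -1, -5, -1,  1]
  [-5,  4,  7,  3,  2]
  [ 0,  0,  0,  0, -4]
λ = -4: alg = 5, geom = 3

Step 1 — factor the characteristic polynomial to read off the algebraic multiplicities:
  χ_A(x) = (x + 4)^5

Step 2 — compute geometric multiplicities via the rank-nullity identity g(λ) = n − rank(A − λI):
  rank(A − (-4)·I) = 2, so dim ker(A − (-4)·I) = n − 2 = 3

Summary:
  λ = -4: algebraic multiplicity = 5, geometric multiplicity = 3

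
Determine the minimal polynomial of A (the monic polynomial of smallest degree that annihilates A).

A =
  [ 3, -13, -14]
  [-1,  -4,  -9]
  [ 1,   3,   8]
x^3 - 7*x^2 + 8*x + 16

The characteristic polynomial is χ_A(x) = (x - 4)^2*(x + 1), so the eigenvalues are known. The minimal polynomial is
  m_A(x) = Π_λ (x − λ)^{k_λ}
where k_λ is the size of the *largest* Jordan block for λ (equivalently, the smallest k with (A − λI)^k v = 0 for every generalised eigenvector v of λ).

  λ = -1: largest Jordan block has size 1, contributing (x + 1)
  λ = 4: largest Jordan block has size 2, contributing (x − 4)^2

So m_A(x) = (x - 4)^2*(x + 1) = x^3 - 7*x^2 + 8*x + 16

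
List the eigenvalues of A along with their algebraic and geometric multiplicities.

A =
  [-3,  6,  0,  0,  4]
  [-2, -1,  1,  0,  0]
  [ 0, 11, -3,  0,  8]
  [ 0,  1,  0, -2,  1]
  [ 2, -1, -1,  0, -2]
λ = -3: alg = 1, geom = 1; λ = -2: alg = 4, geom = 2

Step 1 — factor the characteristic polynomial to read off the algebraic multiplicities:
  χ_A(x) = (x + 2)^4*(x + 3)

Step 2 — compute geometric multiplicities via the rank-nullity identity g(λ) = n − rank(A − λI):
  rank(A − (-3)·I) = 4, so dim ker(A − (-3)·I) = n − 4 = 1
  rank(A − (-2)·I) = 3, so dim ker(A − (-2)·I) = n − 3 = 2

Summary:
  λ = -3: algebraic multiplicity = 1, geometric multiplicity = 1
  λ = -2: algebraic multiplicity = 4, geometric multiplicity = 2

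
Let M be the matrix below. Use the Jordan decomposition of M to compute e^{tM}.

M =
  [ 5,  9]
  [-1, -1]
e^{tM} =
  [3*t*exp(2*t) + exp(2*t), 9*t*exp(2*t)]
  [-t*exp(2*t), -3*t*exp(2*t) + exp(2*t)]

Strategy: write M = P · J · P⁻¹ where J is a Jordan canonical form, so e^{tM} = P · e^{tJ} · P⁻¹, and e^{tJ} can be computed block-by-block.

M has Jordan form
J =
  [2, 1]
  [0, 2]
(up to reordering of blocks).

Per-block formulas:
  For a 2×2 Jordan block J_2(2): exp(t · J_2(2)) = e^(2t)·(I + t·N), where N is the 2×2 nilpotent shift.

After assembling e^{tJ} and conjugating by P, we get:

e^{tM} =
  [3*t*exp(2*t) + exp(2*t), 9*t*exp(2*t)]
  [-t*exp(2*t), -3*t*exp(2*t) + exp(2*t)]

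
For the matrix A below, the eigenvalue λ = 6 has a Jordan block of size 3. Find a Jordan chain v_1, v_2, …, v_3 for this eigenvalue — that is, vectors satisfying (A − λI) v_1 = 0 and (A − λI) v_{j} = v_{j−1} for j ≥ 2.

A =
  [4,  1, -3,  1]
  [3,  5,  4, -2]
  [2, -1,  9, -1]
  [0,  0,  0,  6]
A Jordan chain for λ = 6 of length 3:
v_1 = (1, -1, -1, 0)ᵀ
v_2 = (-2, 3, 2, 0)ᵀ
v_3 = (1, 0, 0, 0)ᵀ

Let N = A − (6)·I. We want v_3 with N^3 v_3 = 0 but N^2 v_3 ≠ 0; then v_{j-1} := N · v_j for j = 3, …, 2.

Pick v_3 = (1, 0, 0, 0)ᵀ.
Then v_2 = N · v_3 = (-2, 3, 2, 0)ᵀ.
Then v_1 = N · v_2 = (1, -1, -1, 0)ᵀ.

Sanity check: (A − (6)·I) v_1 = (0, 0, 0, 0)ᵀ = 0. ✓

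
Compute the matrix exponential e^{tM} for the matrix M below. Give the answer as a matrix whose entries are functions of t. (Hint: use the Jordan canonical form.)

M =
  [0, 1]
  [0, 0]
e^{tM} =
  [1, t]
  [0, 1]

Strategy: write M = P · J · P⁻¹ where J is a Jordan canonical form, so e^{tM} = P · e^{tJ} · P⁻¹, and e^{tJ} can be computed block-by-block.

M has Jordan form
J =
  [0, 1]
  [0, 0]
(up to reordering of blocks).

Per-block formulas:
  For a 2×2 Jordan block J_2(0): exp(t · J_2(0)) = e^(0t)·(I + t·N), where N is the 2×2 nilpotent shift.

After assembling e^{tJ} and conjugating by P, we get:

e^{tM} =
  [1, t]
  [0, 1]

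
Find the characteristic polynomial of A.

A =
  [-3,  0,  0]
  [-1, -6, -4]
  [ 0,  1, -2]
x^3 + 11*x^2 + 40*x + 48

Expanding det(x·I − A) (e.g. by cofactor expansion or by noting that A is similar to its Jordan form J, which has the same characteristic polynomial as A) gives
  χ_A(x) = x^3 + 11*x^2 + 40*x + 48
which factors as (x + 3)*(x + 4)^2. The eigenvalues (with algebraic multiplicities) are λ = -4 with multiplicity 2, λ = -3 with multiplicity 1.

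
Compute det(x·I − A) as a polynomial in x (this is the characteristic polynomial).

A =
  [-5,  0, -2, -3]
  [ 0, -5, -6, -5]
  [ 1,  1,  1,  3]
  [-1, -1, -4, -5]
x^4 + 14*x^3 + 72*x^2 + 162*x + 135

Expanding det(x·I − A) (e.g. by cofactor expansion or by noting that A is similar to its Jordan form J, which has the same characteristic polynomial as A) gives
  χ_A(x) = x^4 + 14*x^3 + 72*x^2 + 162*x + 135
which factors as (x + 3)^3*(x + 5). The eigenvalues (with algebraic multiplicities) are λ = -5 with multiplicity 1, λ = -3 with multiplicity 3.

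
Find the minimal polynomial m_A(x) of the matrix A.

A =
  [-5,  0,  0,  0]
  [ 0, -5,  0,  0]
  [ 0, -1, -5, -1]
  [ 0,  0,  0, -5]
x^2 + 10*x + 25

The characteristic polynomial is χ_A(x) = (x + 5)^4, so the eigenvalues are known. The minimal polynomial is
  m_A(x) = Π_λ (x − λ)^{k_λ}
where k_λ is the size of the *largest* Jordan block for λ (equivalently, the smallest k with (A − λI)^k v = 0 for every generalised eigenvector v of λ).

  λ = -5: largest Jordan block has size 2, contributing (x + 5)^2

So m_A(x) = (x + 5)^2 = x^2 + 10*x + 25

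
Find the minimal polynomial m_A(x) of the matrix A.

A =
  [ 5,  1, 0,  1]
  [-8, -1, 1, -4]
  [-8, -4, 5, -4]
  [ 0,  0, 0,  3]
x^3 - 9*x^2 + 27*x - 27

The characteristic polynomial is χ_A(x) = (x - 3)^4, so the eigenvalues are known. The minimal polynomial is
  m_A(x) = Π_λ (x − λ)^{k_λ}
where k_λ is the size of the *largest* Jordan block for λ (equivalently, the smallest k with (A − λI)^k v = 0 for every generalised eigenvector v of λ).

  λ = 3: largest Jordan block has size 3, contributing (x − 3)^3

So m_A(x) = (x - 3)^3 = x^3 - 9*x^2 + 27*x - 27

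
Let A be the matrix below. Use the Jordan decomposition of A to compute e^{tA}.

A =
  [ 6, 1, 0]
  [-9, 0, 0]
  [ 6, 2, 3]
e^{tA} =
  [3*t*exp(3*t) + exp(3*t), t*exp(3*t), 0]
  [-9*t*exp(3*t), -3*t*exp(3*t) + exp(3*t), 0]
  [6*t*exp(3*t), 2*t*exp(3*t), exp(3*t)]

Strategy: write A = P · J · P⁻¹ where J is a Jordan canonical form, so e^{tA} = P · e^{tJ} · P⁻¹, and e^{tJ} can be computed block-by-block.

A has Jordan form
J =
  [3, 1, 0]
  [0, 3, 0]
  [0, 0, 3]
(up to reordering of blocks).

Per-block formulas:
  For a 1×1 block at λ = 3: exp(t · [3]) = [e^(3t)].
  For a 2×2 Jordan block J_2(3): exp(t · J_2(3)) = e^(3t)·(I + t·N), where N is the 2×2 nilpotent shift.

After assembling e^{tJ} and conjugating by P, we get:

e^{tA} =
  [3*t*exp(3*t) + exp(3*t), t*exp(3*t), 0]
  [-9*t*exp(3*t), -3*t*exp(3*t) + exp(3*t), 0]
  [6*t*exp(3*t), 2*t*exp(3*t), exp(3*t)]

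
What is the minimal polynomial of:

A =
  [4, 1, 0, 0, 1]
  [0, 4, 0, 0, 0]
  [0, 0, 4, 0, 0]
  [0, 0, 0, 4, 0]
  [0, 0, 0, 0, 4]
x^2 - 8*x + 16

The characteristic polynomial is χ_A(x) = (x - 4)^5, so the eigenvalues are known. The minimal polynomial is
  m_A(x) = Π_λ (x − λ)^{k_λ}
where k_λ is the size of the *largest* Jordan block for λ (equivalently, the smallest k with (A − λI)^k v = 0 for every generalised eigenvector v of λ).

  λ = 4: largest Jordan block has size 2, contributing (x − 4)^2

So m_A(x) = (x - 4)^2 = x^2 - 8*x + 16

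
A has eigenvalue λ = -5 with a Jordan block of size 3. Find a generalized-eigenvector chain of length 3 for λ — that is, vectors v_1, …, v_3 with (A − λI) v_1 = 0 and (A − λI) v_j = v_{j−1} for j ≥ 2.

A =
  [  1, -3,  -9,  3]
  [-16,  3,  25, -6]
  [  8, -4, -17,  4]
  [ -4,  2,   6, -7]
A Jordan chain for λ = -5 of length 3:
v_1 = (-3, 8, -4, 2)ᵀ
v_2 = (-9, 25, -12, 6)ᵀ
v_3 = (0, 0, 1, 0)ᵀ

Let N = A − (-5)·I. We want v_3 with N^3 v_3 = 0 but N^2 v_3 ≠ 0; then v_{j-1} := N · v_j for j = 3, …, 2.

Pick v_3 = (0, 0, 1, 0)ᵀ.
Then v_2 = N · v_3 = (-9, 25, -12, 6)ᵀ.
Then v_1 = N · v_2 = (-3, 8, -4, 2)ᵀ.

Sanity check: (A − (-5)·I) v_1 = (0, 0, 0, 0)ᵀ = 0. ✓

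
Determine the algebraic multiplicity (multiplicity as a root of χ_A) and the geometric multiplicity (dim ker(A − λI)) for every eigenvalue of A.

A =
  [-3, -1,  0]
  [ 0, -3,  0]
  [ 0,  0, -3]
λ = -3: alg = 3, geom = 2

Step 1 — factor the characteristic polynomial to read off the algebraic multiplicities:
  χ_A(x) = (x + 3)^3

Step 2 — compute geometric multiplicities via the rank-nullity identity g(λ) = n − rank(A − λI):
  rank(A − (-3)·I) = 1, so dim ker(A − (-3)·I) = n − 1 = 2

Summary:
  λ = -3: algebraic multiplicity = 3, geometric multiplicity = 2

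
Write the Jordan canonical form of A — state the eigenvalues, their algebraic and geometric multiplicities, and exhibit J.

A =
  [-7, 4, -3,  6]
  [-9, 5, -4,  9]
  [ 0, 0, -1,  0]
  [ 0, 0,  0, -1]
J_3(-1) ⊕ J_1(-1)

The characteristic polynomial is
  det(x·I − A) = x^4 + 4*x^3 + 6*x^2 + 4*x + 1 = (x + 1)^4

Eigenvalues and multiplicities (the geometric multiplicity of λ is n − rank(A − λI), which equals the number of Jordan blocks for λ):
  λ = -1: algebraic multiplicity = 4, geometric multiplicity = 2

Determining the block sizes for each eigenvalue:
  λ = -1: with am = 4 and gm = 2, the partition is not yet determined (e.g. several partitions of 4 into 2 parts exist). Let N = A − (-1)·I. Computing rank(N^1) = 2, rank(N^2) = 1, rank(N^3) = 0; the number of blocks of size ≥ j is rank(N^{j−1}) − rank(N^j), giving [2, 1, 1]. So we have 1 block(s) of size 3, 1 block(s) of size 1 → block sizes [3, 1]

Assembling the blocks gives a Jordan form
J =
  [-1,  1,  0,  0]
  [ 0, -1,  1,  0]
  [ 0,  0, -1,  0]
  [ 0,  0,  0, -1]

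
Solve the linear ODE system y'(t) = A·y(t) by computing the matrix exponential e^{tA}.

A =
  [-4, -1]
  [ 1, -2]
e^{tA} =
  [-t*exp(-3*t) + exp(-3*t), -t*exp(-3*t)]
  [t*exp(-3*t), t*exp(-3*t) + exp(-3*t)]

Strategy: write A = P · J · P⁻¹ where J is a Jordan canonical form, so e^{tA} = P · e^{tJ} · P⁻¹, and e^{tJ} can be computed block-by-block.

A has Jordan form
J =
  [-3,  1]
  [ 0, -3]
(up to reordering of blocks).

Per-block formulas:
  For a 2×2 Jordan block J_2(-3): exp(t · J_2(-3)) = e^(-3t)·(I + t·N), where N is the 2×2 nilpotent shift.

After assembling e^{tJ} and conjugating by P, we get:

e^{tA} =
  [-t*exp(-3*t) + exp(-3*t), -t*exp(-3*t)]
  [t*exp(-3*t), t*exp(-3*t) + exp(-3*t)]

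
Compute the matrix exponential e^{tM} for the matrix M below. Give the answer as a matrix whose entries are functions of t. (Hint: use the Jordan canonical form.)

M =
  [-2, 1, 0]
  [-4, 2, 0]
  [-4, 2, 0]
e^{tM} =
  [1 - 2*t, t, 0]
  [-4*t, 2*t + 1, 0]
  [-4*t, 2*t, 1]

Strategy: write M = P · J · P⁻¹ where J is a Jordan canonical form, so e^{tM} = P · e^{tJ} · P⁻¹, and e^{tJ} can be computed block-by-block.

M has Jordan form
J =
  [0, 1, 0]
  [0, 0, 0]
  [0, 0, 0]
(up to reordering of blocks).

Per-block formulas:
  For a 2×2 Jordan block J_2(0): exp(t · J_2(0)) = e^(0t)·(I + t·N), where N is the 2×2 nilpotent shift.
  For a 1×1 block at λ = 0: exp(t · [0]) = [e^(0t)].

After assembling e^{tJ} and conjugating by P, we get:

e^{tM} =
  [1 - 2*t, t, 0]
  [-4*t, 2*t + 1, 0]
  [-4*t, 2*t, 1]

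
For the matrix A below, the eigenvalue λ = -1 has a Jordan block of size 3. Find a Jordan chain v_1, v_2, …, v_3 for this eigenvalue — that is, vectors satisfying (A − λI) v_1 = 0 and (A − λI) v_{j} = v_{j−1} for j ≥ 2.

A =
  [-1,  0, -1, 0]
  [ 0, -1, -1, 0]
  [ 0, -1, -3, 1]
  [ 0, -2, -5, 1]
A Jordan chain for λ = -1 of length 3:
v_1 = (1, 1, 0, 1)ᵀ
v_2 = (0, 0, -1, -2)ᵀ
v_3 = (0, 1, 0, 0)ᵀ

Let N = A − (-1)·I. We want v_3 with N^3 v_3 = 0 but N^2 v_3 ≠ 0; then v_{j-1} := N · v_j for j = 3, …, 2.

Pick v_3 = (0, 1, 0, 0)ᵀ.
Then v_2 = N · v_3 = (0, 0, -1, -2)ᵀ.
Then v_1 = N · v_2 = (1, 1, 0, 1)ᵀ.

Sanity check: (A − (-1)·I) v_1 = (0, 0, 0, 0)ᵀ = 0. ✓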